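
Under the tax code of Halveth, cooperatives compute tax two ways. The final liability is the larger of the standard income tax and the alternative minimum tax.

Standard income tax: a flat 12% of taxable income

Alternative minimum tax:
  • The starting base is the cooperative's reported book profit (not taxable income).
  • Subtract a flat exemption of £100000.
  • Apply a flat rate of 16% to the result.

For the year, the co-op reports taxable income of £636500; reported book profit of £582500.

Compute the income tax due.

Alternative minimum tax:
  Base (reported book profit): £582500
  Less exemption £100000 → base £482500
  £482500 × 16% = £77200

Standard income tax:
  £636500 × 12% = £76380

£77200 > £76380, so the alternative minimum tax is the binding amount.

£77200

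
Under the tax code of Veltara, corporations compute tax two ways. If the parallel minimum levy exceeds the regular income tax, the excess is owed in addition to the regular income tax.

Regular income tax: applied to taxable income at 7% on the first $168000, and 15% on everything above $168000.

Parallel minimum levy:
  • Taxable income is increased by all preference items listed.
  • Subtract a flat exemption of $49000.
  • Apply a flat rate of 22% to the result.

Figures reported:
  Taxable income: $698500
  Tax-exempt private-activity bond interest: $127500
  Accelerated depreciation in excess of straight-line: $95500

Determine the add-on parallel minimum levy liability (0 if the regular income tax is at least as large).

Parallel minimum levy:
  Adjusted income: $698500 + $127500 + $95500 = $921500
  Less exemption $49000 → base $872500
  $872500 × 22% = $191950

Regular income tax:
  $168000 × 7% = $11760
  $530500 × 15% = $79575
  → $91335

Excess of parallel minimum levy over regular income tax: $191950 − $91335 = $100615.

$100615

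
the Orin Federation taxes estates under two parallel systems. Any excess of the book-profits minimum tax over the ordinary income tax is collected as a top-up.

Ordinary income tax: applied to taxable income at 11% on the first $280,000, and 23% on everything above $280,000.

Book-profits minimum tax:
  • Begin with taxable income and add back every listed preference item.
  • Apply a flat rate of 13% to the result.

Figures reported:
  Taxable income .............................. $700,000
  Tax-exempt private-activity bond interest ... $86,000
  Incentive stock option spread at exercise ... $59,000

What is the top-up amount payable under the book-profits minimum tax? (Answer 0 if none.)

$0

Book-profits minimum tax:
  Adjusted income: $700,000 + $86,000 + $59,000 = $845,000
  $845,000 × 13% = $109,850

Ordinary income tax:
  $280,000 × 11% = $30,800
  $420,000 × 23% = $96,600
  → $127,400

$109,850 ≤ $127,400, so no add-on is due.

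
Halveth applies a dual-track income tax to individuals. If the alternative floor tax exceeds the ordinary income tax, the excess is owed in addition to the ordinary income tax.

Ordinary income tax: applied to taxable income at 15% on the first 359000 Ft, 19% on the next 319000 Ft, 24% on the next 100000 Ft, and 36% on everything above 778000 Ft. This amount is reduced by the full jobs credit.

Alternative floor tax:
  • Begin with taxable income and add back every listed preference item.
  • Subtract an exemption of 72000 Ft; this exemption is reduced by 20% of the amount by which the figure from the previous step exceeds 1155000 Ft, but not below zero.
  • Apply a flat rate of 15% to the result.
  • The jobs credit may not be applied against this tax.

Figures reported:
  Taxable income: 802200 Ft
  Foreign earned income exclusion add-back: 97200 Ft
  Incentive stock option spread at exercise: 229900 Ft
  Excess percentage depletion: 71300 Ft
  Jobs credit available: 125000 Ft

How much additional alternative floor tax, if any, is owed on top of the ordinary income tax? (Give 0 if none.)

Ordinary income tax:
  359000 Ft × 15% = 53850 Ft
  319000 Ft × 19% = 60610 Ft
  100000 Ft × 24% = 24000 Ft
  24200 Ft × 36% = 8712 Ft
  → 147172 Ft
  Less jobs credit 125000 Ft → 22172 Ft

Alternative floor tax:
  Adjusted income: 802200 Ft + 97200 Ft + 229900 Ft + 71300 Ft = 1200600 Ft
  Exemption: 72000 Ft − 20% × (1200600 Ft − 1155000 Ft) = 72000 Ft − 9120 Ft = 62880 Ft
  Base: 1200600 Ft − 62880 Ft = 1137720 Ft
  1137720 Ft × 15% = 170658 Ft

Excess of alternative floor tax over ordinary income tax: 170658 Ft − 22172 Ft = 148486 Ft.

148486 Ft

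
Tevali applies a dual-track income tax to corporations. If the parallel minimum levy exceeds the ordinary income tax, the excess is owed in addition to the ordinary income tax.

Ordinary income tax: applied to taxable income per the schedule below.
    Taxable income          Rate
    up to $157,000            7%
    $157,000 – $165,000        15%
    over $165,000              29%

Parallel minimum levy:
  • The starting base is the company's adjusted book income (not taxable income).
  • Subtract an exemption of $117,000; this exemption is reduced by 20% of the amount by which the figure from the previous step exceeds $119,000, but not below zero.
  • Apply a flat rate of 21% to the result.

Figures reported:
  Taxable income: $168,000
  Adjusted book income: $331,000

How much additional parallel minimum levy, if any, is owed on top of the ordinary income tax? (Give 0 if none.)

Ordinary income tax:
  $157,000 × 7% = $10,990
  $8,000 × 15% = $1,200
  $3,000 × 29% = $870
  → $13,060

Parallel minimum levy:
  Base (adjusted book income): $331,000
  Exemption: $117,000 − 20% × ($331,000 − $119,000) = $117,000 − $42,400 = $74,600
  Base: $331,000 − $74,600 = $256,400
  $256,400 × 21% = $53,844

Excess of parallel minimum levy over ordinary income tax: $53,844 − $13,060 = $40,784.

$40,784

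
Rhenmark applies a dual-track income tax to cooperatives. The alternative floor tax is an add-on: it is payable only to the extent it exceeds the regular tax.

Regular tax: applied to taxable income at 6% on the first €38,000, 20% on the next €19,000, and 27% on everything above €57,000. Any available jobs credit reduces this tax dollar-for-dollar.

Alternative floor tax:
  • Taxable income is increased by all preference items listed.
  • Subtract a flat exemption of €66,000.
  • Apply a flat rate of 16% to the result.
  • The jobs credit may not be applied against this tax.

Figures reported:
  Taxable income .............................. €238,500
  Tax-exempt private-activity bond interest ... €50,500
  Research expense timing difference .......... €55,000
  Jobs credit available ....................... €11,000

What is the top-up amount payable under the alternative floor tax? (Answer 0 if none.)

€395

Regular tax:
  €38,000 × 6% = €2,280
  €19,000 × 20% = €3,800
  €181,500 × 27% = €49,005
  → €55,085
  Less jobs credit €11,000 → €44,085

Alternative floor tax:
  Adjusted income: €238,500 + €50,500 + €55,000 = €344,000
  Less exemption €66,000 → base €278,000
  €278,000 × 16% = €44,480

Excess of alternative floor tax over regular tax: €44,480 − €44,085 = €395.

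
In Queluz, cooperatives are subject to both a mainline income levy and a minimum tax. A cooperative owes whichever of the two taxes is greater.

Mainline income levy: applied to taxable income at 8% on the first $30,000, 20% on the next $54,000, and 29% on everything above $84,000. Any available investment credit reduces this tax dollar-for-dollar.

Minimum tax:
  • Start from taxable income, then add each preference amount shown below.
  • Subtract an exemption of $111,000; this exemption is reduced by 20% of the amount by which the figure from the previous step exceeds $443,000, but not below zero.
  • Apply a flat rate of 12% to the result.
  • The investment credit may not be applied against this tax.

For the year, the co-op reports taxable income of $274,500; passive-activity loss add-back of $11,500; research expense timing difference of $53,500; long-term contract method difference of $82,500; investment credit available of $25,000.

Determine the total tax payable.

$43,445

Mainline income levy:
  $30,000 × 8% = $2,400
  $54,000 × 20% = $10,800
  $190,500 × 29% = $55,245
  → $68,445
  Less investment credit $25,000 → $43,445

Minimum tax:
  Adjusted income: $274,500 + $11,500 + $53,500 + $82,500 = $422,000
  Exemption: $422,000 ≤ $443,000, so full $111,000 applies
  Base: $422,000 − $111,000 = $311,000
  $311,000 × 12% = $37,320

$43,445 > $37,320, so the mainline income levy governs.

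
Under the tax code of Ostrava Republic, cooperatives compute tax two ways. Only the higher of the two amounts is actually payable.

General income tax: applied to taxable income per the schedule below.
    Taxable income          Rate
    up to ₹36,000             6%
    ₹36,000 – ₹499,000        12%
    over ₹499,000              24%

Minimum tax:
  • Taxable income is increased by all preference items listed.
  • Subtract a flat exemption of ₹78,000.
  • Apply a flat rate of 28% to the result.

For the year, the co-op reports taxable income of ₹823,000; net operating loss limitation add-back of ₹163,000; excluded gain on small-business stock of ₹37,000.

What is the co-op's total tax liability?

General income tax:
  ₹36,000 × 6% = ₹2,160
  ₹463,000 × 12% = ₹55,560
  ₹324,000 × 24% = ₹77,760
  → ₹135,480

Minimum tax:
  Adjusted income: ₹823,000 + ₹163,000 + ₹37,000 = ₹1,023,000
  Less exemption ₹78,000 → base ₹945,000
  ₹945,000 × 28% = ₹264,600

₹264,600 > ₹135,480, so the minimum tax is the binding amount.

₹264,600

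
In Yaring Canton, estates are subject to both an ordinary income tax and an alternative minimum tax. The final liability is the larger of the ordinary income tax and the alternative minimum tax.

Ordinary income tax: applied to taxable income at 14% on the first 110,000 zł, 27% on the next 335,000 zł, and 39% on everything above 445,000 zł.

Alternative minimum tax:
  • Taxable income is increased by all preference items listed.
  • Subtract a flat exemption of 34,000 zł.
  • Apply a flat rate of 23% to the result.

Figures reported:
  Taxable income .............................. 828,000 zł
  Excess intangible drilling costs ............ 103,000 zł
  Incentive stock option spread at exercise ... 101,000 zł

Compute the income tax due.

Alternative minimum tax:
  Adjusted income: 828,000 zł + 103,000 zł + 101,000 zł = 1,032,000 zł
  Less exemption 34,000 zł → base 998,000 zł
  998,000 zł × 23% = 229,540 zł

Ordinary income tax:
  110,000 zł × 14% = 15,400 zł
  335,000 zł × 27% = 90,450 zł
  383,000 zł × 39% = 149,370 zł
  → 255,220 zł

255,220 zł > 229,540 zł, so the ordinary income tax governs.

255,220 zł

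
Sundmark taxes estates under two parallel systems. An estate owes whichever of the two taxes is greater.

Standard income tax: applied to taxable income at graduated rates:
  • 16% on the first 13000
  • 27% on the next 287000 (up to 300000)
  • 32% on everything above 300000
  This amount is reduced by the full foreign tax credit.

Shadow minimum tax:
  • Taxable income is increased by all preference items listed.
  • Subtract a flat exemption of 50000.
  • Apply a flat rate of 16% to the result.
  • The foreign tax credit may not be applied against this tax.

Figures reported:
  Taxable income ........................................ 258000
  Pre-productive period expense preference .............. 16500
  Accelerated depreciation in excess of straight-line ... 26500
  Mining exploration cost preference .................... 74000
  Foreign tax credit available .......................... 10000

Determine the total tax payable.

58230

Standard income tax:
  13000 × 16% = 2080
  245000 × 27% = 66150
  → 68230
  Less foreign tax credit 10000 → 58230

Shadow minimum tax:
  Adjusted income: 258000 + 16500 + 26500 + 74000 = 375000
  Less exemption 50000 → base 325000
  325000 × 16% = 52000

58230 > 52000, so the standard income tax governs.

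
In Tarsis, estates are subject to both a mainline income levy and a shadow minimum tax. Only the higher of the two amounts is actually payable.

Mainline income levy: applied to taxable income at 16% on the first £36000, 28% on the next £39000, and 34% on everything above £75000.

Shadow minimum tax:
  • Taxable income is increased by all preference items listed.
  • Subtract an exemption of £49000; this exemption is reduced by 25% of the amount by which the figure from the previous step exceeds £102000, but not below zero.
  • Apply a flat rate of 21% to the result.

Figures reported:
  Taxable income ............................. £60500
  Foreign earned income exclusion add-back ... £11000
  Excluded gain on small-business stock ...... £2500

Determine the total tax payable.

£12620

Mainline income levy:
  £36000 × 16% = £5760
  £24500 × 28% = £6860
  → £12620

Shadow minimum tax:
  Adjusted income: £60500 + £11000 + £2500 = £74000
  Exemption: £74000 ≤ £102000, so full £49000 applies
  Base: £74000 − £49000 = £25000
  £25000 × 21% = £5250

£12620 > £5250, so the mainline income levy governs.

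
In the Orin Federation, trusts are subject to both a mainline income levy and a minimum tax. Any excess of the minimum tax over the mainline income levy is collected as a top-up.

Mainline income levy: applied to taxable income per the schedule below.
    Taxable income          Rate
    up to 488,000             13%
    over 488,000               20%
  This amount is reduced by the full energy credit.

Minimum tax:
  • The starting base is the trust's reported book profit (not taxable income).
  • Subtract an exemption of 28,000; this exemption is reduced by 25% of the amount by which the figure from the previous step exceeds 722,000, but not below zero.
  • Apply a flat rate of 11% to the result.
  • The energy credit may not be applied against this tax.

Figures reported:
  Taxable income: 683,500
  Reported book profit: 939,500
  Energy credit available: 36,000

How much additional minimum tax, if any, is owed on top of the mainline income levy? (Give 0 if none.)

Mainline income levy:
  488,000 × 13% = 63,440
  195,500 × 20% = 39,100
  → 102,540
  Less energy credit 36,000 → 66,540

Minimum tax:
  Base (reported book profit): 939,500
  Exemption: 25% × (939,500 − 722,000) = 54,375 ≥ 28,000, so the exemption is fully phased out
  Base: 939,500 − 0 = 939,500
  939,500 × 11% = 103,345

Excess of minimum tax over mainline income levy: 103,345 − 66,540 = 36,805.

36,805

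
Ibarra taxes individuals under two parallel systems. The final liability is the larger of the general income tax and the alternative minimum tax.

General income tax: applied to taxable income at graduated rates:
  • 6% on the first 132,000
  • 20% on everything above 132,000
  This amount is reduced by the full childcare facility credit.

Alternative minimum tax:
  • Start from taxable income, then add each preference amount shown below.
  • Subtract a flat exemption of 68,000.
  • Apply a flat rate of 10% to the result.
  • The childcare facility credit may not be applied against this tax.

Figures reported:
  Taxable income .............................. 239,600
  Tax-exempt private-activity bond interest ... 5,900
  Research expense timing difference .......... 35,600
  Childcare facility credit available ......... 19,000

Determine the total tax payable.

Alternative minimum tax:
  Adjusted income: 239,600 + 5,900 + 35,600 = 281,100
  Less exemption 68,000 → base 213,100
  213,100 × 10% = 21,310

General income tax:
  132,000 × 6% = 7,920
  107,600 × 20% = 21,520
  → 29,440
  Less childcare facility credit 19,000 → 10,440

21,310 > 10,440, so the alternative minimum tax is the binding amount.

21,310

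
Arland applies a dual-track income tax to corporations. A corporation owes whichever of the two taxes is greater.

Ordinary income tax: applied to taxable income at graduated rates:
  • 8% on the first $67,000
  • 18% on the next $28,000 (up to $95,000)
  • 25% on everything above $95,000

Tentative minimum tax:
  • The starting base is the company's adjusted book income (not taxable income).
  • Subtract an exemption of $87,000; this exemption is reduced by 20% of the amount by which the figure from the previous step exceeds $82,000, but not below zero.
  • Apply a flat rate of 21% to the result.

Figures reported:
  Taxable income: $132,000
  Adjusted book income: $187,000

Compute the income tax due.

Ordinary income tax:
  $67,000 × 8% = $5,360
  $28,000 × 18% = $5,040
  $37,000 × 25% = $9,250
  → $19,650

Tentative minimum tax:
  Base (adjusted book income): $187,000
  Exemption: $87,000 − 20% × ($187,000 − $82,000) = $87,000 − $21,000 = $66,000
  Base: $187,000 − $66,000 = $121,000
  $121,000 × 21% = $25,410

$25,410 > $19,650, so the tentative minimum tax is the binding amount.

$25,410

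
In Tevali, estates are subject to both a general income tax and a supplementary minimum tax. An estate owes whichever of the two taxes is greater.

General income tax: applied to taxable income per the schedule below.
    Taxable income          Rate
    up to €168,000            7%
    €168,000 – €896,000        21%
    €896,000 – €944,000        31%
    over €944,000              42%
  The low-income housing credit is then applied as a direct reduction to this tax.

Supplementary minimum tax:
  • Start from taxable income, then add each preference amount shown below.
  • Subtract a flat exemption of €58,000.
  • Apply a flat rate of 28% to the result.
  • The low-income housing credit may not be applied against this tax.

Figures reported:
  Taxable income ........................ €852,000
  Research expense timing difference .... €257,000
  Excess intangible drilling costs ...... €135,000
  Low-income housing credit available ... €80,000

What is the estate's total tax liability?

€332,080

General income tax:
  €168,000 × 7% = €11,760
  €684,000 × 21% = €143,640
  → €155,400
  Less low-income housing credit €80,000 → €75,400

Supplementary minimum tax:
  Adjusted income: €852,000 + €257,000 + €135,000 = €1,244,000
  Less exemption €58,000 → base €1,186,000
  €1,186,000 × 28% = €332,080

€332,080 > €75,400, so the supplementary minimum tax is the binding amount.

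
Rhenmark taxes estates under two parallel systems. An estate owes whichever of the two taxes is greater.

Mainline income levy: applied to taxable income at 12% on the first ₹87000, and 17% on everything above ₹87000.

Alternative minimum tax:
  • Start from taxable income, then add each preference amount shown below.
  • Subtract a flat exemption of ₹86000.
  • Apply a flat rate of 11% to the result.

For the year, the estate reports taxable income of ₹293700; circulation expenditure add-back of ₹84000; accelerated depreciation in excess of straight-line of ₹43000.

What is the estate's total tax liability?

₹45579

Mainline income levy:
  ₹87000 × 12% = ₹10440
  ₹206700 × 17% = ₹35139
  → ₹45579

Alternative minimum tax:
  Adjusted income: ₹293700 + ₹84000 + ₹43000 = ₹420700
  Less exemption ₹86000 → base ₹334700
  ₹334700 × 11% = ₹36817

₹45579 > ₹36817, so the mainline income levy governs.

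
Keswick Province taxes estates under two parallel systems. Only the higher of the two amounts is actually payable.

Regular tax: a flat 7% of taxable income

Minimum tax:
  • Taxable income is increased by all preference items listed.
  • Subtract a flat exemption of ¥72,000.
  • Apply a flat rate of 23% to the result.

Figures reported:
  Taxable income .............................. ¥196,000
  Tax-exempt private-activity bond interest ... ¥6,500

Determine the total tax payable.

¥30,015

Regular tax:
  ¥196,000 × 7% = ¥13,720

Minimum tax:
  Adjusted income: ¥196,000 + ¥6,500 = ¥202,500
  Less exemption ¥72,000 → base ¥130,500
  ¥130,500 × 23% = ¥30,015

¥30,015 > ¥13,720, so the minimum tax is the binding amount.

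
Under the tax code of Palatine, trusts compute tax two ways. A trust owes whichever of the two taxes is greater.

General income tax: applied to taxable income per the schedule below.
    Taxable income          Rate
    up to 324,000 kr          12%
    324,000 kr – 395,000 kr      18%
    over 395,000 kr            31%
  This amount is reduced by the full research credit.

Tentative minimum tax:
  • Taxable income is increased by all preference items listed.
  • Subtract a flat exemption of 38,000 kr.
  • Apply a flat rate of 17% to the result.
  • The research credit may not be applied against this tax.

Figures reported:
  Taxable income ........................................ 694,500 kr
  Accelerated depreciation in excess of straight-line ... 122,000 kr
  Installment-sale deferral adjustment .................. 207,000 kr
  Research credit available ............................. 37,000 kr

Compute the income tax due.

Tentative minimum tax:
  Adjusted income: 694,500 kr + 122,000 kr + 207,000 kr = 1,023,500 kr
  Less exemption 38,000 kr → base 985,500 kr
  985,500 kr × 17% = 167,535 kr

General income tax:
  324,000 kr × 12% = 38,880 kr
  71,000 kr × 18% = 12,780 kr
  299,500 kr × 31% = 92,845 kr
  → 144,505 kr
  Less research credit 37,000 kr → 107,505 kr

167,535 kr > 107,505 kr, so the tentative minimum tax is the binding amount.

167,535 kr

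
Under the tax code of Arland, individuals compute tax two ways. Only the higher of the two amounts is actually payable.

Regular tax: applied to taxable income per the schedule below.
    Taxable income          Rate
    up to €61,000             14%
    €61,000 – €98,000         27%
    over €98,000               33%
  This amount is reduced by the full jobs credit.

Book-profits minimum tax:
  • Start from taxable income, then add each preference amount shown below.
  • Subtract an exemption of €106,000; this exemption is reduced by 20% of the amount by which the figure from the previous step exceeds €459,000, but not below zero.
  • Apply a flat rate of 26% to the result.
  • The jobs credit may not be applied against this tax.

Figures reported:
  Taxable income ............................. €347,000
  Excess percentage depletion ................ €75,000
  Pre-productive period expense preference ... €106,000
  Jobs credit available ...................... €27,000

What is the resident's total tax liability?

Regular tax:
  €61,000 × 14% = €8,540
  €37,000 × 27% = €9,990
  €249,000 × 33% = €82,170
  → €100,700
  Less jobs credit €27,000 → €73,700

Book-profits minimum tax:
  Adjusted income: €347,000 + €75,000 + €106,000 = €528,000
  Exemption: €106,000 − 20% × (€528,000 − €459,000) = €106,000 − €13,800 = €92,200
  Base: €528,000 − €92,200 = €435,800
  €435,800 × 26% = €113,308

€113,308 > €73,700, so the book-profits minimum tax is the binding amount.

€113,308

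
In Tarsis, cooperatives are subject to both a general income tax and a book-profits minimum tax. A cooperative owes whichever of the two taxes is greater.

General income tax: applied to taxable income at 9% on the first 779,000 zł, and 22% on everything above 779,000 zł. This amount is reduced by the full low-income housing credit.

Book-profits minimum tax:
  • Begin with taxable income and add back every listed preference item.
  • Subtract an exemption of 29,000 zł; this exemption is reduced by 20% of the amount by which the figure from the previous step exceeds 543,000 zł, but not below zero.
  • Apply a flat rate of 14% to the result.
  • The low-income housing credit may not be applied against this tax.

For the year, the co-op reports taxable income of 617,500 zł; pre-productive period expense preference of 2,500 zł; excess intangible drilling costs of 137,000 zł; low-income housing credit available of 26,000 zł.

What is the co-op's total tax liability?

General income tax:
  617,500 zł × 9% = 55,575 zł
  Less low-income housing credit 26,000 zł → 29,575 zł

Book-profits minimum tax:
  Adjusted income: 617,500 zł + 2,500 zł + 137,000 zł = 757,000 zł
  Exemption: 20% × (757,000 zł − 543,000 zł) = 42,800 zł ≥ 29,000 zł, so the exemption is fully phased out
  Base: 757,000 zł − 0 zł = 757,000 zł
  757,000 zł × 14% = 105,980 zł

105,980 zł > 29,575 zł, so the book-profits minimum tax is the binding amount.

105,980 zł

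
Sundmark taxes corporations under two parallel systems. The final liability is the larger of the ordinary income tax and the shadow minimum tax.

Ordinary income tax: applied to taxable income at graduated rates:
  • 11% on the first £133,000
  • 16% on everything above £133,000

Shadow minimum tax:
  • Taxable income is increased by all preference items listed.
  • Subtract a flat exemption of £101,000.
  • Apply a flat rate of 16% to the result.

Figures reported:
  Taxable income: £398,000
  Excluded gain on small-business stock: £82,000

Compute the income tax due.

£60,640

Shadow minimum tax:
  Adjusted income: £398,000 + £82,000 = £480,000
  Less exemption £101,000 → base £379,000
  £379,000 × 16% = £60,640

Ordinary income tax:
  £133,000 × 11% = £14,630
  £265,000 × 16% = £42,400
  → £57,030

£60,640 > £57,030, so the shadow minimum tax is the binding amount.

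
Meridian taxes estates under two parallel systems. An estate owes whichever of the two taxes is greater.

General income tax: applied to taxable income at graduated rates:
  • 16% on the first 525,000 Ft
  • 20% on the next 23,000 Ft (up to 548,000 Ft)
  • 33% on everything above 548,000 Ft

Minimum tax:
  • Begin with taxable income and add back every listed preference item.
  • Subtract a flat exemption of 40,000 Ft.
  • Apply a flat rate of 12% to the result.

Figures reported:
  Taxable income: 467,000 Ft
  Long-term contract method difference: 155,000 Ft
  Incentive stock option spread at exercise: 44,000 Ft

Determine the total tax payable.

General income tax:
  467,000 Ft × 16% = 74,720 Ft

Minimum tax:
  Adjusted income: 467,000 Ft + 155,000 Ft + 44,000 Ft = 666,000 Ft
  Less exemption 40,000 Ft → base 626,000 Ft
  626,000 Ft × 12% = 75,120 Ft

75,120 Ft > 74,720 Ft, so the minimum tax is the binding amount.

75,120 Ft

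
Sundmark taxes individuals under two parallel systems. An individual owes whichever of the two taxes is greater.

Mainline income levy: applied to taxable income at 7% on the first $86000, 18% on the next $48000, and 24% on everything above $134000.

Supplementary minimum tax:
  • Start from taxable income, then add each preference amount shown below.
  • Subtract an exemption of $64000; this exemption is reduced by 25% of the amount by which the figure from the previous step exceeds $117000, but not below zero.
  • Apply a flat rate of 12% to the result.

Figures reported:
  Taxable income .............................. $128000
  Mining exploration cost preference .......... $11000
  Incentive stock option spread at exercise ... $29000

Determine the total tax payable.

$14010

Supplementary minimum tax:
  Adjusted income: $128000 + $11000 + $29000 = $168000
  Exemption: $64000 − 25% × ($168000 − $117000) = $64000 − $12750 = $51250
  Base: $168000 − $51250 = $116750
  $116750 × 12% = $14010

Mainline income levy:
  $86000 × 7% = $6020
  $42000 × 18% = $7560
  → $13580

$14010 > $13580, so the supplementary minimum tax is the binding amount.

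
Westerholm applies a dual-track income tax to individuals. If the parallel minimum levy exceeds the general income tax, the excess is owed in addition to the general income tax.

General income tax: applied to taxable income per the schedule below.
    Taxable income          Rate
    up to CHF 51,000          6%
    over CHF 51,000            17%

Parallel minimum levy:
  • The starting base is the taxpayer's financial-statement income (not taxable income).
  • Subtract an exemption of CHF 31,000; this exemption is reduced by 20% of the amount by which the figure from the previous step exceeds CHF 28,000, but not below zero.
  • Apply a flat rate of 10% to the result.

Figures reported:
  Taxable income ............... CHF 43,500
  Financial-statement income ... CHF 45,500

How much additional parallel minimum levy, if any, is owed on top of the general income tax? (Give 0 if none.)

Parallel minimum levy:
  Base (financial-statement income): CHF 45,500
  Exemption: CHF 31,000 − 20% × (CHF 45,500 − CHF 28,000) = CHF 31,000 − CHF 3,500 = CHF 27,500
  Base: CHF 45,500 − CHF 27,500 = CHF 18,000
  CHF 18,000 × 10% = CHF 1,800

General income tax:
  CHF 43,500 × 6% = CHF 2,610

CHF 1,800 ≤ CHF 2,610, so no add-on is due.

CHF 0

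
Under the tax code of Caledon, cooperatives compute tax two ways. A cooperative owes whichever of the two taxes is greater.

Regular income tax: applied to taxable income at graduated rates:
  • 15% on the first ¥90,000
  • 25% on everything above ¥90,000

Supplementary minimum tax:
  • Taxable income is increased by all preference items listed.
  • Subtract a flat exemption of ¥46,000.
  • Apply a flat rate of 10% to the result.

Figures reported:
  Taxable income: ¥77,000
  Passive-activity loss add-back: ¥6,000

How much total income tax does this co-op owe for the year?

Regular income tax:
  ¥77,000 × 15% = ¥11,550

Supplementary minimum tax:
  Adjusted income: ¥77,000 + ¥6,000 = ¥83,000
  Less exemption ¥46,000 → base ¥37,000
  ¥37,000 × 10% = ¥3,700

¥11,550 > ¥3,700, so the regular income tax governs.

¥11,550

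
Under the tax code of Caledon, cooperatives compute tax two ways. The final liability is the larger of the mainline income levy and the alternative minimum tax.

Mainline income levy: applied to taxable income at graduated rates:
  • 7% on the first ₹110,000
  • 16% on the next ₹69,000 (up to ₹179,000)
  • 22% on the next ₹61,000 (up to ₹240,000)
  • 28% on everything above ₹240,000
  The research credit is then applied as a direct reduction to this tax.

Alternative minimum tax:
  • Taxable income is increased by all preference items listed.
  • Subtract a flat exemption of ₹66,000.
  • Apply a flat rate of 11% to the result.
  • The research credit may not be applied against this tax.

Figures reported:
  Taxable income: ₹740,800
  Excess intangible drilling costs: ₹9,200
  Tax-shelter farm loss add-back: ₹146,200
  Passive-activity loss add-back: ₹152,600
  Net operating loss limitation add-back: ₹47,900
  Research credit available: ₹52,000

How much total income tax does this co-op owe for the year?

Mainline income levy:
  ₹110,000 × 7% = ₹7,700
  ₹69,000 × 16% = ₹11,040
  ₹61,000 × 22% = ₹13,420
  ₹500,800 × 28% = ₹140,224
  → ₹172,384
  Less research credit ₹52,000 → ₹120,384

Alternative minimum tax:
  Adjusted income: ₹740,800 + ₹9,200 + ₹146,200 + ₹152,600 + ₹47,900 = ₹1,096,700
  Less exemption ₹66,000 → base ₹1,030,700
  ₹1,030,700 × 11% = ₹113,377

₹120,384 > ₹113,377, so the mainline income levy governs.

₹120,384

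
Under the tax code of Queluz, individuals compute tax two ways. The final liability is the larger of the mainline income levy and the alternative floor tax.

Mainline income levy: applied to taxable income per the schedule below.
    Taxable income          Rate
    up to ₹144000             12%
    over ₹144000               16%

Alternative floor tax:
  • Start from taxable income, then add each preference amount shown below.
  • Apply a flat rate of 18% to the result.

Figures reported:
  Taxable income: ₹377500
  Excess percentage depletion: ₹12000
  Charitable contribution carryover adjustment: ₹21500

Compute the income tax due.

₹73980

Mainline income levy:
  ₹144000 × 12% = ₹17280
  ₹233500 × 16% = ₹37360
  → ₹54640

Alternative floor tax:
  Adjusted income: ₹377500 + ₹12000 + ₹21500 = ₹411000
  ₹411000 × 18% = ₹73980

₹73980 > ₹54640, so the alternative floor tax is the binding amount.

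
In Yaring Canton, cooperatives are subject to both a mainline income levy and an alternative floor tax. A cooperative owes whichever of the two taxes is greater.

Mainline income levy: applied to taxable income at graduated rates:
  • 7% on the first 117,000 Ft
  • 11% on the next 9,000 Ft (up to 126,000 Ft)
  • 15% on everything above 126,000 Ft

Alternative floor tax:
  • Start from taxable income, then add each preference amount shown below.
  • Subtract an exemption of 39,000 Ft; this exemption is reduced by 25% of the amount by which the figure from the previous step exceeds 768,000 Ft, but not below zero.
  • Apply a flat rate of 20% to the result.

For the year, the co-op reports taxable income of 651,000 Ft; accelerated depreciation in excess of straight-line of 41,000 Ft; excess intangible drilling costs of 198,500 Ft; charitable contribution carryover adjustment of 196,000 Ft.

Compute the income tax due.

217,300 Ft

Alternative floor tax:
  Adjusted income: 651,000 Ft + 41,000 Ft + 198,500 Ft + 196,000 Ft = 1,086,500 Ft
  Exemption: 25% × (1,086,500 Ft − 768,000 Ft) = 79,625 Ft ≥ 39,000 Ft, so the exemption is fully phased out
  Base: 1,086,500 Ft − 0 Ft = 1,086,500 Ft
  1,086,500 Ft × 20% = 217,300 Ft

Mainline income levy:
  117,000 Ft × 7% = 8,190 Ft
  9,000 Ft × 11% = 990 Ft
  525,000 Ft × 15% = 78,750 Ft
  → 87,930 Ft

217,300 Ft > 87,930 Ft, so the alternative floor tax is the binding amount.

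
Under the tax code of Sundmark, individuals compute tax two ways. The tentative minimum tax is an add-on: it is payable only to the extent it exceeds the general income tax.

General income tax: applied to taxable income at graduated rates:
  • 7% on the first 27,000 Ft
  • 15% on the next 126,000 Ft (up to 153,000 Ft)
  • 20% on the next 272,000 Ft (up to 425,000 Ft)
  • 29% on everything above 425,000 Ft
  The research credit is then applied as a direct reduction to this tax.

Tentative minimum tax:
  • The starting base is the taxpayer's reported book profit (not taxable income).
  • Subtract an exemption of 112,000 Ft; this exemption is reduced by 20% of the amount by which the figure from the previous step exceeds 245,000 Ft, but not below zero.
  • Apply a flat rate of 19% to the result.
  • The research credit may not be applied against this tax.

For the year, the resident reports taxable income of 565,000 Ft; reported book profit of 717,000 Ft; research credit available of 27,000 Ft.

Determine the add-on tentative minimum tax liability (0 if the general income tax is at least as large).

44,096 Ft

Tentative minimum tax:
  Base (reported book profit): 717,000 Ft
  Exemption: 112,000 Ft − 20% × (717,000 Ft − 245,000 Ft) = 112,000 Ft − 94,400 Ft = 17,600 Ft
  Base: 717,000 Ft − 17,600 Ft = 699,400 Ft
  699,400 Ft × 19% = 132,886 Ft

General income tax:
  27,000 Ft × 7% = 1,890 Ft
  126,000 Ft × 15% = 18,900 Ft
  272,000 Ft × 20% = 54,400 Ft
  140,000 Ft × 29% = 40,600 Ft
  → 115,790 Ft
  Less research credit 27,000 Ft → 88,790 Ft

Excess of tentative minimum tax over general income tax: 132,886 Ft − 88,790 Ft = 44,096 Ft.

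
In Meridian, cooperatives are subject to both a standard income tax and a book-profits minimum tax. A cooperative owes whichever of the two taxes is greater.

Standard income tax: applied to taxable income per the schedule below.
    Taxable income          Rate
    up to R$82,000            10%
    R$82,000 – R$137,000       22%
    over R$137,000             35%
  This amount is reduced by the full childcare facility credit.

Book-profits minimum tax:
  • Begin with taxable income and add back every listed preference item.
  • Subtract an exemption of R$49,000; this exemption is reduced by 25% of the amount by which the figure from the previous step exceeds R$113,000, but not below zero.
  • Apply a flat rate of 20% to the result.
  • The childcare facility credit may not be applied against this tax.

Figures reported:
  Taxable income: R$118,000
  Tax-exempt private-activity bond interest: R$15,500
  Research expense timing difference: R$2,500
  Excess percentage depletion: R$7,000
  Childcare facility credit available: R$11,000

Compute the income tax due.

R$20,300

Standard income tax:
  R$82,000 × 10% = R$8,200
  R$36,000 × 22% = R$7,920
  → R$16,120
  Less childcare facility credit R$11,000 → R$5,120

Book-profits minimum tax:
  Adjusted income: R$118,000 + R$15,500 + R$2,500 + R$7,000 = R$143,000
  Exemption: R$49,000 − 25% × (R$143,000 − R$113,000) = R$49,000 − R$7,500 = R$41,500
  Base: R$143,000 − R$41,500 = R$101,500
  R$101,500 × 20% = R$20,300

R$20,300 > R$5,120, so the book-profits minimum tax is the binding amount.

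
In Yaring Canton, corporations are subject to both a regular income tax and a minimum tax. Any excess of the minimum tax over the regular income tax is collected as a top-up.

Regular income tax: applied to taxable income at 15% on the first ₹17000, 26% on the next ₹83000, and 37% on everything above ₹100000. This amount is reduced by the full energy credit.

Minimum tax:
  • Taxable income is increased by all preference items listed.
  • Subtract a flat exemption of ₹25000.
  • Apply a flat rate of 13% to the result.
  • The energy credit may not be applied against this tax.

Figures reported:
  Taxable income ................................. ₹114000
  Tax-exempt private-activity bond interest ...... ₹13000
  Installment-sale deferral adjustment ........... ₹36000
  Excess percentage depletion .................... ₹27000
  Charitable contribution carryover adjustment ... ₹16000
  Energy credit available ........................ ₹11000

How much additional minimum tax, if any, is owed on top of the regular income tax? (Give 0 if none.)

Regular income tax:
  ₹17000 × 15% = ₹2550
  ₹83000 × 26% = ₹21580
  ₹14000 × 37% = ₹5180
  → ₹29310
  Less energy credit ₹11000 → ₹18310

Minimum tax:
  Adjusted income: ₹114000 + ₹13000 + ₹36000 + ₹27000 + ₹16000 = ₹206000
  Less exemption ₹25000 → base ₹181000
  ₹181000 × 13% = ₹23530

Excess of minimum tax over regular income tax: ₹23530 − ₹18310 = ₹5220.

₹5220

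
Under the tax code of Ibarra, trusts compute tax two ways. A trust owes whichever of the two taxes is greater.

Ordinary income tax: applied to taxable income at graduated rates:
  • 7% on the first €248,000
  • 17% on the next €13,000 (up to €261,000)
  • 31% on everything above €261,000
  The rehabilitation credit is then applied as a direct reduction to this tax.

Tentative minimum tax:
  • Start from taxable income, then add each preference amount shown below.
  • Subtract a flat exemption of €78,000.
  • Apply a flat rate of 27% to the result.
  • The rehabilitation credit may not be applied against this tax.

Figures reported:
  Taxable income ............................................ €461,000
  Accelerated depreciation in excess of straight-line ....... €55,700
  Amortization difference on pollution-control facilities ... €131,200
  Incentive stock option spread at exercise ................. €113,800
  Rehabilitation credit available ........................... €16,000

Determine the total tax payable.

Tentative minimum tax:
  Adjusted income: €461,000 + €55,700 + €131,200 + €113,800 = €761,700
  Less exemption €78,000 → base €683,700
  €683,700 × 27% = €184,599

Ordinary income tax:
  €248,000 × 7% = €17,360
  €13,000 × 17% = €2,210
  €200,000 × 31% = €62,000
  → €81,570
  Less rehabilitation credit €16,000 → €65,570

€184,599 > €65,570, so the tentative minimum tax is the binding amount.

€184,599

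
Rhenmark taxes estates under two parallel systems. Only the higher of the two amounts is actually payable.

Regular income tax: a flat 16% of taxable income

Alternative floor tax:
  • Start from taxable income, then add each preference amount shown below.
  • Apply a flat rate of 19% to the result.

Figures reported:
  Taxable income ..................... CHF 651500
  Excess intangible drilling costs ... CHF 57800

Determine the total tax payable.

CHF 134767

Regular income tax:
  CHF 651500 × 16% = CHF 104240

Alternative floor tax:
  Adjusted income: CHF 651500 + CHF 57800 = CHF 709300
  CHF 709300 × 19% = CHF 134767

CHF 134767 > CHF 104240, so the alternative floor tax is the binding amount.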